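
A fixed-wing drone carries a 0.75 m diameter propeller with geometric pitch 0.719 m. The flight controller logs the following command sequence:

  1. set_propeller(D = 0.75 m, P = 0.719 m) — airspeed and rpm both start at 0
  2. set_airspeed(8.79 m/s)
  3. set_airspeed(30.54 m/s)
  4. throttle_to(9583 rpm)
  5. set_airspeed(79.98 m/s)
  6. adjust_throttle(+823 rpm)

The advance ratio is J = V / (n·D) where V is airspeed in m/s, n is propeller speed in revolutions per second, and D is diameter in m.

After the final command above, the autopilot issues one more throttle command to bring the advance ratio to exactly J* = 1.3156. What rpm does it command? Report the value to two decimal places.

set_propeller: D = 0.75 m, P = 0.719 m (p = P/D = 0.958667); state ← (V=0, rpm=0)
set_airspeed(8.79): V ← 8.79 m/s
set_airspeed(30.54): V ← 30.54 m/s
throttle_to(9583): rpm ← 9583
set_airspeed(79.98): V ← 79.98 m/s
adjust_throttle(+823): rpm ← 9583 +823 = 10406
final state: V = 79.98 m/s, rpm = 10406 → n = rpm/60 = 173.433333 rev/s
target J* = 1.3156; solve J* = V/(n·D) for n: n = V/(J*·D) = 79.98/(1.3156 × 0.75) = 81.058072 rev/s
rpm = 60·n = 4863.484342

rpm = 4863.48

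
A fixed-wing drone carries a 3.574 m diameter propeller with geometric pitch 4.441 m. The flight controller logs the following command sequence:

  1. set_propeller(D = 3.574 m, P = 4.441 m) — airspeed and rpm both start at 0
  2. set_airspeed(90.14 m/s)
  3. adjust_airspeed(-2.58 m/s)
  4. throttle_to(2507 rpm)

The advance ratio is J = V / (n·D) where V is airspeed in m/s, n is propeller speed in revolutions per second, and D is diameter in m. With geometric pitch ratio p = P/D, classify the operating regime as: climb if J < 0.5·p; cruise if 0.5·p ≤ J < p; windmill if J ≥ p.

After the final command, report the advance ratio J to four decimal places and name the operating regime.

set_propeller: D = 3.574 m, P = 4.441 m (p = P/D = 1.242585); state ← (V=0, rpm=0)
set_airspeed(90.14): V ← 90.14 m/s
adjust_airspeed(-2.58): V ← 90.14 -2.58 = 87.56 m/s
throttle_to(2507): rpm ← 2507
final state: V = 87.56 m/s, rpm = 2507 → n = rpm/60 = 41.783333 rev/s
J = V / (n·D) = 87.56 / (41.783333 × 3.574) = 0.586338
regime bands: climb J<0.6213 | cruise [0.6213, 1.2426) | windmill J≥1.2426
J = 0.5863 → climb

J = 0.5863, regime = climb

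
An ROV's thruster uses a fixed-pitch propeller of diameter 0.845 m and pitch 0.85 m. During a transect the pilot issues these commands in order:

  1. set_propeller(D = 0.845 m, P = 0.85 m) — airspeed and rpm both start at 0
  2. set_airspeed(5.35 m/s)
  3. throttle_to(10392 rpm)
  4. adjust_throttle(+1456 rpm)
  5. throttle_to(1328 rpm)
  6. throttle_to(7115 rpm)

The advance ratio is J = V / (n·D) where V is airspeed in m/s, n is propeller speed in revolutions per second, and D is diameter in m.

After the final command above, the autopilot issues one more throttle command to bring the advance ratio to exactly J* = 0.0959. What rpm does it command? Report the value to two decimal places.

set_propeller: D = 0.845 m, P = 0.85 m (p = P/D = 1.005917); state ← (V=0, rpm=0)
set_airspeed(5.35): V ← 5.35 m/s
throttle_to(10392): rpm ← 10392
adjust_throttle(+1456): rpm ← 10392 +1456 = 11848
throttle_to(1328): rpm ← 1328
throttle_to(7115): rpm ← 7115
final state: V = 5.35 m/s, rpm = 7115 → n = rpm/60 = 118.583333 rev/s
target J* = 0.0959; solve J* = V/(n·D) for n: n = V/(J*·D) = 5.35/(0.0959 × 0.845) = 66.020448 rev/s
rpm = 60·n = 3961.226870

rpm = 3961.23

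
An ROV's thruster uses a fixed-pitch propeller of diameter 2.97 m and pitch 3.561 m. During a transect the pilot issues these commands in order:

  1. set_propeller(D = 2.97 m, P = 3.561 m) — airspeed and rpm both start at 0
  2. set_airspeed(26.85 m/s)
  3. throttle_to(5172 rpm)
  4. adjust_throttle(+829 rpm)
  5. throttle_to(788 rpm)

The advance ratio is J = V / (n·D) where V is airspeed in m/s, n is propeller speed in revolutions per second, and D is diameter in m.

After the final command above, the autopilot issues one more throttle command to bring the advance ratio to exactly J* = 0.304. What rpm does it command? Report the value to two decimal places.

set_propeller: D = 2.97 m, P = 3.561 m (p = P/D = 1.198990); state ← (V=0, rpm=0)
set_airspeed(26.85): V ← 26.85 m/s
throttle_to(5172): rpm ← 5172
adjust_throttle(+829): rpm ← 5172 +829 = 6001
throttle_to(788): rpm ← 788
final state: V = 26.85 m/s, rpm = 788 → n = rpm/60 = 13.133333 rev/s
target J* = 0.304; solve J* = V/(n·D) for n: n = V/(J*·D) = 26.85/(0.304 × 2.97) = 29.738171 rev/s
rpm = 60·n = 1784.290271

rpm = 1784.29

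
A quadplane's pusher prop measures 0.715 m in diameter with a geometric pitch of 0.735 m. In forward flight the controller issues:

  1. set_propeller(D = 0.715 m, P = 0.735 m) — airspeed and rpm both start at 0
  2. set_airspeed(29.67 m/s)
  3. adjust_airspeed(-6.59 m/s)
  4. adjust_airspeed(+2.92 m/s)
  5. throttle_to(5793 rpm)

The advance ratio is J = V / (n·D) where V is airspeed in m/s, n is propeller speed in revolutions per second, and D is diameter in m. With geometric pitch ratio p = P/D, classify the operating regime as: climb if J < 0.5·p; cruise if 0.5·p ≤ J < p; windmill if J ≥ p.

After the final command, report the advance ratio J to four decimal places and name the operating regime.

set_propeller: D = 0.715 m, P = 0.735 m (p = P/D = 1.027972); state ← (V=0, rpm=0)
set_airspeed(29.67): V ← 29.67 m/s
adjust_airspeed(-6.59): V ← 29.67 -6.59 = 23.08 m/s
adjust_airspeed(+2.92): V ← 23.08 +2.92 = 26 m/s
throttle_to(5793): rpm ← 5793
final state: V = 26 m/s, rpm = 5793 → n = rpm/60 = 96.550000 rev/s
J = V / (n·D) = 26 / (96.550000 × 0.715) = 0.376630
regime bands: climb J<0.5140 | cruise [0.5140, 1.0280) | windmill J≥1.0280
J = 0.3766 → climb

J = 0.3766, regime = climb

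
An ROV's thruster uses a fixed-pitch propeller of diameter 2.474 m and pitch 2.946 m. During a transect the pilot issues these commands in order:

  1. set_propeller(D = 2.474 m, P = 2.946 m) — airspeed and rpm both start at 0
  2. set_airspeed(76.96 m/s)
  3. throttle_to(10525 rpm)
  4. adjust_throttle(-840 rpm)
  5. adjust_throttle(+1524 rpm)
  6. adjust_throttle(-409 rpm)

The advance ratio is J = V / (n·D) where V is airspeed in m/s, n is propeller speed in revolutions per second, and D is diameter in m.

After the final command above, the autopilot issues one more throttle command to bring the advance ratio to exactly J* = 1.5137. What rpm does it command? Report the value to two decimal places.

rpm = 1233.04

set_propeller: D = 2.474 m, P = 2.946 m (p = P/D = 1.190784); state ← (V=0, rpm=0)
set_airspeed(76.96): V ← 76.96 m/s
throttle_to(10525): rpm ← 10525
adjust_throttle(-840): rpm ← 10525 -840 = 9685
adjust_throttle(+1524): rpm ← 9685 +1524 = 11209
adjust_throttle(-409): rpm ← 11209 -409 = 10800
final state: V = 76.96 m/s, rpm = 10800 → n = rpm/60 = 180.000000 rev/s
target J* = 1.5137; solve J* = V/(n·D) for n: n = V/(J*·D) = 76.96/(1.5137 × 2.474) = 20.550650 rev/s
rpm = 60·n = 1233.038972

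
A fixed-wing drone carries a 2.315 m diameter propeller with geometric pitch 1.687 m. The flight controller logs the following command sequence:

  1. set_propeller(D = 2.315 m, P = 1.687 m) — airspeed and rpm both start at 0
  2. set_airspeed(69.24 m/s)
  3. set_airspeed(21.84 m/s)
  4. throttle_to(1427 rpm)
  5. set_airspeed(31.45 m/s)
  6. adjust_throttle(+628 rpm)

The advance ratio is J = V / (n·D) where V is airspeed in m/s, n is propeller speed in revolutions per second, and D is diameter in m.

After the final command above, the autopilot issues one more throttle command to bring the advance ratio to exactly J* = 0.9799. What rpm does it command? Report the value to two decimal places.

rpm = 831.84

set_propeller: D = 2.315 m, P = 1.687 m (p = P/D = 0.728726); state ← (V=0, rpm=0)
set_airspeed(69.24): V ← 69.24 m/s
set_airspeed(21.84): V ← 21.84 m/s
throttle_to(1427): rpm ← 1427
set_airspeed(31.45): V ← 31.45 m/s
adjust_throttle(+628): rpm ← 1427 +628 = 2055
final state: V = 31.45 m/s, rpm = 2055 → n = rpm/60 = 34.250000 rev/s
target J* = 0.9799; solve J* = V/(n·D) for n: n = V/(J*·D) = 31.45/(0.9799 × 2.315) = 13.863979 rev/s
rpm = 60·n = 831.838749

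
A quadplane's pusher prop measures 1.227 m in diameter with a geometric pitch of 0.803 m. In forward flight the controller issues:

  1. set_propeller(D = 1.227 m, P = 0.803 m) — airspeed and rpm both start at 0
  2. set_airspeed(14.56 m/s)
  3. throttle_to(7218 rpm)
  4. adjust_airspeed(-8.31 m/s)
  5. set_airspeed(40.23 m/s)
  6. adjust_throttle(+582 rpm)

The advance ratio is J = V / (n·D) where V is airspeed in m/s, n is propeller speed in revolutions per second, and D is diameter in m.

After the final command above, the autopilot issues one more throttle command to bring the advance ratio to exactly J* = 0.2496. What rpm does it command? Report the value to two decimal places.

set_propeller: D = 1.227 m, P = 0.803 m (p = P/D = 0.654442); state ← (V=0, rpm=0)
set_airspeed(14.56): V ← 14.56 m/s
throttle_to(7218): rpm ← 7218
adjust_airspeed(-8.31): V ← 14.56 -8.31 = 6.25 m/s
set_airspeed(40.23): V ← 40.23 m/s
adjust_throttle(+582): rpm ← 7218 +582 = 7800
final state: V = 40.23 m/s, rpm = 7800 → n = rpm/60 = 130.000000 rev/s
target J* = 0.2496; solve J* = V/(n·D) for n: n = V/(J*·D) = 40.23/(0.2496 × 1.227) = 131.359319 rev/s
rpm = 60·n = 7881.559150

rpm = 7881.56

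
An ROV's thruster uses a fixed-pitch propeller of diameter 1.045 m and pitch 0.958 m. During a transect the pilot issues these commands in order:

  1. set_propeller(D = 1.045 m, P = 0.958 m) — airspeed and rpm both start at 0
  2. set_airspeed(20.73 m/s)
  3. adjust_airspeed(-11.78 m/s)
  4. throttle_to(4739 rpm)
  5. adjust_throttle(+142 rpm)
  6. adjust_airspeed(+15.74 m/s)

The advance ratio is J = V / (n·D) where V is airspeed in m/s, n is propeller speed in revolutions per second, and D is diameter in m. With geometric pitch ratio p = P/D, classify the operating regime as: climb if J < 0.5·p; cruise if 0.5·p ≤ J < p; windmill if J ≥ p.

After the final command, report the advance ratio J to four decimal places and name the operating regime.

J = 0.2904, regime = climb

set_propeller: D = 1.045 m, P = 0.958 m (p = P/D = 0.916746); state ← (V=0, rpm=0)
set_airspeed(20.73): V ← 20.73 m/s
adjust_airspeed(-11.78): V ← 20.73 -11.78 = 8.95 m/s
throttle_to(4739): rpm ← 4739
adjust_throttle(+142): rpm ← 4739 +142 = 4881
adjust_airspeed(+15.74): V ← 8.95 +15.74 = 24.69 m/s
final state: V = 24.69 m/s, rpm = 4881 → n = rpm/60 = 81.350000 rev/s
J = V / (n·D) = 24.69 / (81.350000 × 1.045) = 0.290434
regime bands: climb J<0.4584 | cruise [0.4584, 0.9167) | windmill J≥0.9167
J = 0.2904 → climb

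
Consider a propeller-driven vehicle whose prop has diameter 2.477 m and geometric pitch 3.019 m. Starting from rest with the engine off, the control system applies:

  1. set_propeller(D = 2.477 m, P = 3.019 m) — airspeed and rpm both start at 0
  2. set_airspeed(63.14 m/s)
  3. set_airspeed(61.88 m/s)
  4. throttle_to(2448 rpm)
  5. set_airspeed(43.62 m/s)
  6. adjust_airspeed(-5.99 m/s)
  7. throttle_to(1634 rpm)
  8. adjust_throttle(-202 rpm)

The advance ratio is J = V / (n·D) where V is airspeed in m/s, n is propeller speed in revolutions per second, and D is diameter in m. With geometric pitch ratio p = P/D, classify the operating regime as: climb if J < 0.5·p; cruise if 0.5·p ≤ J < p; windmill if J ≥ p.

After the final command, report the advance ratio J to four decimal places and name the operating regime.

set_propeller: D = 2.477 m, P = 3.019 m (p = P/D = 1.218813); state ← (V=0, rpm=0)
set_airspeed(63.14): V ← 63.14 m/s
set_airspeed(61.88): V ← 61.88 m/s
throttle_to(2448): rpm ← 2448
set_airspeed(43.62): V ← 43.62 m/s
adjust_airspeed(-5.99): V ← 43.62 -5.99 = 37.63 m/s
throttle_to(1634): rpm ← 1634
adjust_throttle(-202): rpm ← 1634 -202 = 1432
final state: V = 37.63 m/s, rpm = 1432 → n = rpm/60 = 23.866667 rev/s
J = V / (n·D) = 37.63 / (23.866667 × 2.477) = 0.636526
regime bands: climb J<0.6094 | cruise [0.6094, 1.2188) | windmill J≥1.2188
J = 0.6365 → cruise

J = 0.6365, regime = cruise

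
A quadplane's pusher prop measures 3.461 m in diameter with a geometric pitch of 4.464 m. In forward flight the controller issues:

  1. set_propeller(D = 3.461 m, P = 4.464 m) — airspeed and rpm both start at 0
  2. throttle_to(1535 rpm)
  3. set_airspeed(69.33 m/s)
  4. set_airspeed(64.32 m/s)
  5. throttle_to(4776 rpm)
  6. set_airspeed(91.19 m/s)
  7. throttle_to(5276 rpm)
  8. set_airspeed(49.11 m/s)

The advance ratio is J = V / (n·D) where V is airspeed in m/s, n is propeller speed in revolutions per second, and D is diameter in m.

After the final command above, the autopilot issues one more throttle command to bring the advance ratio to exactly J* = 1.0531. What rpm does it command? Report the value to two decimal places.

rpm = 808.44

set_propeller: D = 3.461 m, P = 4.464 m (p = P/D = 1.289801); state ← (V=0, rpm=0)
throttle_to(1535): rpm ← 1535
set_airspeed(69.33): V ← 69.33 m/s
set_airspeed(64.32): V ← 64.32 m/s
throttle_to(4776): rpm ← 4776
set_airspeed(91.19): V ← 91.19 m/s
throttle_to(5276): rpm ← 5276
set_airspeed(49.11): V ← 49.11 m/s
final state: V = 49.11 m/s, rpm = 5276 → n = rpm/60 = 87.933333 rev/s
target J* = 1.0531; solve J* = V/(n·D) for n: n = V/(J*·D) = 49.11/(1.0531 × 3.461) = 13.474068 rev/s
rpm = 60·n = 808.444056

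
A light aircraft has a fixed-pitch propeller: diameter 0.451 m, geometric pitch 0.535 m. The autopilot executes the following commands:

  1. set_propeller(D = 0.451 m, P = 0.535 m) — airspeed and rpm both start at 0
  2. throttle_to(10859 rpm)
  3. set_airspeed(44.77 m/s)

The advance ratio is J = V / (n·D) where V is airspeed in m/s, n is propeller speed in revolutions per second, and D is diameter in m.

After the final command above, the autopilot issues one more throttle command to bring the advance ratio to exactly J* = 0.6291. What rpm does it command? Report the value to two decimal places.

rpm = 9467.65

set_propeller: D = 0.451 m, P = 0.535 m (p = P/D = 1.186253); state ← (V=0, rpm=0)
throttle_to(10859): rpm ← 10859
set_airspeed(44.77): V ← 44.77 m/s
final state: V = 44.77 m/s, rpm = 10859 → n = rpm/60 = 180.983333 rev/s
target J* = 0.6291; solve J* = V/(n·D) for n: n = V/(J*·D) = 44.77/(0.6291 × 0.451) = 157.794139 rev/s
rpm = 60·n = 9467.648325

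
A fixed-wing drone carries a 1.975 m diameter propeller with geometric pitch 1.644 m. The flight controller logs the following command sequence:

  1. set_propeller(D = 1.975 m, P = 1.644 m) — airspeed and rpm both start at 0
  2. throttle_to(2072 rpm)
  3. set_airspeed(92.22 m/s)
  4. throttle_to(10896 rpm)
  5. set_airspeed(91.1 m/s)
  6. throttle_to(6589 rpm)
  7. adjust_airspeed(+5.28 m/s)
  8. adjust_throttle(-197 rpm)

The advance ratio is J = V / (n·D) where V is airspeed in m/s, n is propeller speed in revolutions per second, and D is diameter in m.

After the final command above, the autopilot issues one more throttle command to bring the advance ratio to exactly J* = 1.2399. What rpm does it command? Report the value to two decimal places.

rpm = 2361.48

set_propeller: D = 1.975 m, P = 1.644 m (p = P/D = 0.832405); state ← (V=0, rpm=0)
throttle_to(2072): rpm ← 2072
set_airspeed(92.22): V ← 92.22 m/s
throttle_to(10896): rpm ← 10896
set_airspeed(91.1): V ← 91.1 m/s
throttle_to(6589): rpm ← 6589
adjust_airspeed(+5.28): V ← 91.1 +5.28 = 96.38 m/s
adjust_throttle(-197): rpm ← 6589 -197 = 6392
final state: V = 96.38 m/s, rpm = 6392 → n = rpm/60 = 106.533333 rev/s
target J* = 1.2399; solve J* = V/(n·D) for n: n = V/(J*·D) = 96.38/(1.2399 × 1.975) = 39.358013 rev/s
rpm = 60·n = 2361.480765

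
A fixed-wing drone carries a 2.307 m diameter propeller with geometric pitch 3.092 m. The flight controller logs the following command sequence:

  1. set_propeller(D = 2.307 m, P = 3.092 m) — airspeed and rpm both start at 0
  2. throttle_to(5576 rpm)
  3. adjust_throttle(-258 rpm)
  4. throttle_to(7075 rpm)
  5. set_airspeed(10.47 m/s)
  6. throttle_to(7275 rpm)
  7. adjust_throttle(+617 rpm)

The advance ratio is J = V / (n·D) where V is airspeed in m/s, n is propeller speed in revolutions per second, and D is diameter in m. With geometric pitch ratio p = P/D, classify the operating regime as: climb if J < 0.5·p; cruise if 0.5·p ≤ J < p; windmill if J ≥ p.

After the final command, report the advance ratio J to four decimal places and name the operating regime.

set_propeller: D = 2.307 m, P = 3.092 m (p = P/D = 1.340269); state ← (V=0, rpm=0)
throttle_to(5576): rpm ← 5576
adjust_throttle(-258): rpm ← 5576 -258 = 5318
throttle_to(7075): rpm ← 7075
set_airspeed(10.47): V ← 10.47 m/s
throttle_to(7275): rpm ← 7275
adjust_throttle(+617): rpm ← 7275 +617 = 7892
final state: V = 10.47 m/s, rpm = 7892 → n = rpm/60 = 131.533333 rev/s
J = V / (n·D) = 10.47 / (131.533333 × 2.307) = 0.034504
regime bands: climb J<0.6701 | cruise [0.6701, 1.3403) | windmill J≥1.3403
J = 0.0345 → climb

J = 0.0345, regime = climb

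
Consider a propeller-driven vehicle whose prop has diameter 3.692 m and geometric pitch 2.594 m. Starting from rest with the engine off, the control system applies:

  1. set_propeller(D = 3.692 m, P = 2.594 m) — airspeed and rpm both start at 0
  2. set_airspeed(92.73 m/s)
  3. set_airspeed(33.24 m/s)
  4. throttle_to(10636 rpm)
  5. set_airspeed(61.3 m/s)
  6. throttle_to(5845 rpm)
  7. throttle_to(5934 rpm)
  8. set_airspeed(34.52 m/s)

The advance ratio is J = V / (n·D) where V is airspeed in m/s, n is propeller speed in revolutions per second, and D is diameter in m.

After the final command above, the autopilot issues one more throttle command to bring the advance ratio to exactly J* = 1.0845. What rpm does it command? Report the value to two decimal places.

rpm = 517.29

set_propeller: D = 3.692 m, P = 2.594 m (p = P/D = 0.702600); state ← (V=0, rpm=0)
set_airspeed(92.73): V ← 92.73 m/s
set_airspeed(33.24): V ← 33.24 m/s
throttle_to(10636): rpm ← 10636
set_airspeed(61.3): V ← 61.3 m/s
throttle_to(5845): rpm ← 5845
throttle_to(5934): rpm ← 5934
set_airspeed(34.52): V ← 34.52 m/s
final state: V = 34.52 m/s, rpm = 5934 → n = rpm/60 = 98.900000 rev/s
target J* = 1.0845; solve J* = V/(n·D) for n: n = V/(J*·D) = 34.52/(1.0845 × 3.692) = 8.621435 rev/s
rpm = 60·n = 517.286076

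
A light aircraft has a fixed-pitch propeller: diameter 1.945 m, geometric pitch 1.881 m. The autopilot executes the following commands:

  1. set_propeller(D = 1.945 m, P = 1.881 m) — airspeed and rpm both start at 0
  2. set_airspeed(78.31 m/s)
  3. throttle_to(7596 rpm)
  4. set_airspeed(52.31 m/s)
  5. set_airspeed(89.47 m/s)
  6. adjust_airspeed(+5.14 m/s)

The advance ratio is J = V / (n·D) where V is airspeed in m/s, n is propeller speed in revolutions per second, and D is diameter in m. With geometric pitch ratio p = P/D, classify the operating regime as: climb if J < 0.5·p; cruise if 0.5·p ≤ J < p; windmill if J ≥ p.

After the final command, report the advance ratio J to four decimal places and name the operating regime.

J = 0.3842, regime = climb

set_propeller: D = 1.945 m, P = 1.881 m (p = P/D = 0.967095); state ← (V=0, rpm=0)
set_airspeed(78.31): V ← 78.31 m/s
throttle_to(7596): rpm ← 7596
set_airspeed(52.31): V ← 52.31 m/s
set_airspeed(89.47): V ← 89.47 m/s
adjust_airspeed(+5.14): V ← 89.47 +5.14 = 94.61 m/s
final state: V = 94.61 m/s, rpm = 7596 → n = rpm/60 = 126.600000 rev/s
J = V / (n·D) = 94.61 / (126.600000 × 1.945) = 0.384223
regime bands: climb J<0.4835 | cruise [0.4835, 0.9671) | windmill J≥0.9671
J = 0.3842 → climb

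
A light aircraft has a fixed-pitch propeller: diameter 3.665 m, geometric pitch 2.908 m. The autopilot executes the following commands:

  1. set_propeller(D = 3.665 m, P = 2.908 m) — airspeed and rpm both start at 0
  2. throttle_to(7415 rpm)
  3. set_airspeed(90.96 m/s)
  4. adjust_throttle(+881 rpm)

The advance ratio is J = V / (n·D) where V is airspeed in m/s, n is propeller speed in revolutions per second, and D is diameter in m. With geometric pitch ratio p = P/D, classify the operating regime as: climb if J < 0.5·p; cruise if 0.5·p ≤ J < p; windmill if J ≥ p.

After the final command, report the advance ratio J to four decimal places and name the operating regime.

set_propeller: D = 3.665 m, P = 2.908 m (p = P/D = 0.793452); state ← (V=0, rpm=0)
throttle_to(7415): rpm ← 7415
set_airspeed(90.96): V ← 90.96 m/s
adjust_throttle(+881): rpm ← 7415 +881 = 8296
final state: V = 90.96 m/s, rpm = 8296 → n = rpm/60 = 138.266667 rev/s
J = V / (n·D) = 90.96 / (138.266667 × 3.665) = 0.179498
regime bands: climb J<0.3967 | cruise [0.3967, 0.7935) | windmill J≥0.7935
J = 0.1795 → climb

J = 0.1795, regime = climb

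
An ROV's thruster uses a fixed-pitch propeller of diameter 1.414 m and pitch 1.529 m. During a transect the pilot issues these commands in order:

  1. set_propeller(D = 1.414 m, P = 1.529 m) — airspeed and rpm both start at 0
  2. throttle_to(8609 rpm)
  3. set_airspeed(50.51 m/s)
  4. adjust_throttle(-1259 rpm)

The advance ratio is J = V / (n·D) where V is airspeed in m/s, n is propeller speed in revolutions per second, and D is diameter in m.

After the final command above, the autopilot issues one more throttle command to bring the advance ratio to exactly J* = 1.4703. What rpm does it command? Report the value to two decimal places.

rpm = 1457.72

set_propeller: D = 1.414 m, P = 1.529 m (p = P/D = 1.081330); state ← (V=0, rpm=0)
throttle_to(8609): rpm ← 8609
set_airspeed(50.51): V ← 50.51 m/s
adjust_throttle(-1259): rpm ← 8609 -1259 = 7350
final state: V = 50.51 m/s, rpm = 7350 → n = rpm/60 = 122.500000 rev/s
target J* = 1.4703; solve J* = V/(n·D) for n: n = V/(J*·D) = 50.51/(1.4703 × 1.414) = 24.295285 rev/s
rpm = 60·n = 1457.717113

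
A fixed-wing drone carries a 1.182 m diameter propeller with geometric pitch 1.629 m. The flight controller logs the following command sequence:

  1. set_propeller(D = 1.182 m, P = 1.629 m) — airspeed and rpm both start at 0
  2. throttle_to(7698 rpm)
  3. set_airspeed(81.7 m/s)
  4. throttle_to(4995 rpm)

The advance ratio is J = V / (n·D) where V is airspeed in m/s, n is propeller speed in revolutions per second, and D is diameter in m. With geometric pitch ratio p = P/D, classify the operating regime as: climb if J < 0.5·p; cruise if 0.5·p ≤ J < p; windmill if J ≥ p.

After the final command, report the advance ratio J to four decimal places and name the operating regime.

set_propeller: D = 1.182 m, P = 1.629 m (p = P/D = 1.378173); state ← (V=0, rpm=0)
throttle_to(7698): rpm ← 7698
set_airspeed(81.7): V ← 81.7 m/s
throttle_to(4995): rpm ← 4995
final state: V = 81.7 m/s, rpm = 4995 → n = rpm/60 = 83.250000 rev/s
J = V / (n·D) = 81.7 / (83.250000 × 1.182) = 0.830272
regime bands: climb J<0.6891 | cruise [0.6891, 1.3782) | windmill J≥1.3782
J = 0.8303 → cruise

J = 0.8303, regime = cruise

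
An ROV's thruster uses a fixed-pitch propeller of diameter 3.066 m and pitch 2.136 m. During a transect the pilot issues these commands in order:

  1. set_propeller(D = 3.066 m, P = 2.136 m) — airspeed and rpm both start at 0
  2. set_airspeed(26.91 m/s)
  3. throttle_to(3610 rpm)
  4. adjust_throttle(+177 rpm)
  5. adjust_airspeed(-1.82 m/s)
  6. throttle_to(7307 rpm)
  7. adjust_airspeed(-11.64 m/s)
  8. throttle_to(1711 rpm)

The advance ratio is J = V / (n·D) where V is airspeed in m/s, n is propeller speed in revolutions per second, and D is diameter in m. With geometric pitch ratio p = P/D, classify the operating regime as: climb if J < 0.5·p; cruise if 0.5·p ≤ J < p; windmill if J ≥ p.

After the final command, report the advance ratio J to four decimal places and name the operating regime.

J = 0.1538, regime = climb

set_propeller: D = 3.066 m, P = 2.136 m (p = P/D = 0.696673); state ← (V=0, rpm=0)
set_airspeed(26.91): V ← 26.91 m/s
throttle_to(3610): rpm ← 3610
adjust_throttle(+177): rpm ← 3610 +177 = 3787
adjust_airspeed(-1.82): V ← 26.91 -1.82 = 25.09 m/s
throttle_to(7307): rpm ← 7307
adjust_airspeed(-11.64): V ← 25.09 -11.64 = 13.45 m/s
throttle_to(1711): rpm ← 1711
final state: V = 13.45 m/s, rpm = 1711 → n = rpm/60 = 28.516667 rev/s
J = V / (n·D) = 13.45 / (28.516667 × 3.066) = 0.153834
regime bands: climb J<0.3483 | cruise [0.3483, 0.6967) | windmill J≥0.6967
J = 0.1538 → climb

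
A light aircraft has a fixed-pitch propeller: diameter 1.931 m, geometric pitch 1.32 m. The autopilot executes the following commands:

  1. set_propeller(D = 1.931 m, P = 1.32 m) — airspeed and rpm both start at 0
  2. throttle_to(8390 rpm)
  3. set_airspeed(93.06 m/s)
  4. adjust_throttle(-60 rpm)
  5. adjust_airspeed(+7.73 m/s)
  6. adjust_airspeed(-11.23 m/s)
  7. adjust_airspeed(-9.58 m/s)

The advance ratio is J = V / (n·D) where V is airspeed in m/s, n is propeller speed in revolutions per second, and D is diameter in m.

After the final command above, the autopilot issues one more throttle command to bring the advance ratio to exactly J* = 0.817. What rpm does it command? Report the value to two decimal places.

rpm = 3041.78

set_propeller: D = 1.931 m, P = 1.32 m (p = P/D = 0.683584); state ← (V=0, rpm=0)
throttle_to(8390): rpm ← 8390
set_airspeed(93.06): V ← 93.06 m/s
adjust_throttle(-60): rpm ← 8390 -60 = 8330
adjust_airspeed(+7.73): V ← 93.06 +7.73 = 100.79 m/s
adjust_airspeed(-11.23): V ← 100.79 -11.23 = 89.56 m/s
adjust_airspeed(-9.58): V ← 89.56 -9.58 = 79.98 m/s
final state: V = 79.98 m/s, rpm = 8330 → n = rpm/60 = 138.833333 rev/s
target J* = 0.817; solve J* = V/(n·D) for n: n = V/(J*·D) = 79.98/(0.817 × 1.931) = 50.696394 rev/s
rpm = 60·n = 3041.783641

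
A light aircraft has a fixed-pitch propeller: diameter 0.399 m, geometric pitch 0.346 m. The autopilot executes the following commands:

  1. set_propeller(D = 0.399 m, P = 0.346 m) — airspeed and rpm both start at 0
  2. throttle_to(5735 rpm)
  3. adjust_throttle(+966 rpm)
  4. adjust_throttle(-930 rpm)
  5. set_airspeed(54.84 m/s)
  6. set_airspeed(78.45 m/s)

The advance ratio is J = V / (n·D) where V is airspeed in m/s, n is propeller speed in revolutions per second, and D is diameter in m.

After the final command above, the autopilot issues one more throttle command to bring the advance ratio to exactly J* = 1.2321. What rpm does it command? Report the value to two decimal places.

rpm = 9574.70

set_propeller: D = 0.399 m, P = 0.346 m (p = P/D = 0.867168); state ← (V=0, rpm=0)
throttle_to(5735): rpm ← 5735
adjust_throttle(+966): rpm ← 5735 +966 = 6701
adjust_throttle(-930): rpm ← 6701 -930 = 5771
set_airspeed(54.84): V ← 54.84 m/s
set_airspeed(78.45): V ← 78.45 m/s
final state: V = 78.45 m/s, rpm = 5771 → n = rpm/60 = 96.183333 rev/s
target J* = 1.2321; solve J* = V/(n·D) for n: n = V/(J*·D) = 78.45/(1.2321 × 0.399) = 159.578396 rev/s
rpm = 60·n = 9574.703743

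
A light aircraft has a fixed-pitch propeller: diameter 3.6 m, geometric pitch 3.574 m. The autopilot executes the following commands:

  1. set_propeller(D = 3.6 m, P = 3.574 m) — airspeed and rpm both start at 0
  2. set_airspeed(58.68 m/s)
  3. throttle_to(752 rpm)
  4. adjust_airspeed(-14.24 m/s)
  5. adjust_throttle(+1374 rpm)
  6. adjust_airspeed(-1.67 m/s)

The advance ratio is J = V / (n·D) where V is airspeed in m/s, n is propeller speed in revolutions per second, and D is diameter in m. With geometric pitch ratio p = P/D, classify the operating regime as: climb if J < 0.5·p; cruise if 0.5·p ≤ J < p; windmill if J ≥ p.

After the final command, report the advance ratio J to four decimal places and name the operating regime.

J = 0.3353, regime = climb

set_propeller: D = 3.6 m, P = 3.574 m (p = P/D = 0.992778); state ← (V=0, rpm=0)
set_airspeed(58.68): V ← 58.68 m/s
throttle_to(752): rpm ← 752
adjust_airspeed(-14.24): V ← 58.68 -14.24 = 44.44 m/s
adjust_throttle(+1374): rpm ← 752 +1374 = 2126
adjust_airspeed(-1.67): V ← 44.44 -1.67 = 42.77 m/s
final state: V = 42.77 m/s, rpm = 2126 → n = rpm/60 = 35.433333 rev/s
J = V / (n·D) = 42.77 / (35.433333 × 3.6) = 0.335293
regime bands: climb J<0.4964 | cruise [0.4964, 0.9928) | windmill J≥0.9928
J = 0.3353 → climb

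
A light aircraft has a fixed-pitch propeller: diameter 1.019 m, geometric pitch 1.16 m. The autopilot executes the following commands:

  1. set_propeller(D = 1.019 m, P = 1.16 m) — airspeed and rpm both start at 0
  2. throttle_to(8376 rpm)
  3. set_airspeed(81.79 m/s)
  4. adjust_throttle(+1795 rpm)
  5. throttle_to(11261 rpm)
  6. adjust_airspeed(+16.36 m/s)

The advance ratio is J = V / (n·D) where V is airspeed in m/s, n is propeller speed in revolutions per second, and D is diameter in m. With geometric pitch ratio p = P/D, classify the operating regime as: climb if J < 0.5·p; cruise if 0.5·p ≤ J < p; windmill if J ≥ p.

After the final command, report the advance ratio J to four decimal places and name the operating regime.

J = 0.5132, regime = climb

set_propeller: D = 1.019 m, P = 1.16 m (p = P/D = 1.138371); state ← (V=0, rpm=0)
throttle_to(8376): rpm ← 8376
set_airspeed(81.79): V ← 81.79 m/s
adjust_throttle(+1795): rpm ← 8376 +1795 = 10171
throttle_to(11261): rpm ← 11261
adjust_airspeed(+16.36): V ← 81.79 +16.36 = 98.15 m/s
final state: V = 98.15 m/s, rpm = 11261 → n = rpm/60 = 187.683333 rev/s
J = V / (n·D) = 98.15 / (187.683333 × 1.019) = 0.513204
regime bands: climb J<0.5692 | cruise [0.5692, 1.1384) | windmill J≥1.1384
J = 0.5132 → climb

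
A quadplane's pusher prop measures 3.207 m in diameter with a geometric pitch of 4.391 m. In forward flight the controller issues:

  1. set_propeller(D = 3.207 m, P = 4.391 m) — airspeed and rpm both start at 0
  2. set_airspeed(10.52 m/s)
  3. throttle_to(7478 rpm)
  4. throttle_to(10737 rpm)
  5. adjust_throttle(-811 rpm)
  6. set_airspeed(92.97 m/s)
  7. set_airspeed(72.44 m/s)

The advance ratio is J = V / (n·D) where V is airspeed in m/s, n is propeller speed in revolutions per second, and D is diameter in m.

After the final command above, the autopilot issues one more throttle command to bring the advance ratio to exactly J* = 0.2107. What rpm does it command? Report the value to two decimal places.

set_propeller: D = 3.207 m, P = 4.391 m (p = P/D = 1.369192); state ← (V=0, rpm=0)
set_airspeed(10.52): V ← 10.52 m/s
throttle_to(7478): rpm ← 7478
throttle_to(10737): rpm ← 10737
adjust_throttle(-811): rpm ← 10737 -811 = 9926
set_airspeed(92.97): V ← 92.97 m/s
set_airspeed(72.44): V ← 72.44 m/s
final state: V = 72.44 m/s, rpm = 9926 → n = rpm/60 = 165.433333 rev/s
target J* = 0.2107; solve J* = V/(n·D) for n: n = V/(J*·D) = 72.44/(0.2107 × 3.207) = 107.204977 rev/s
rpm = 60·n = 6432.298592

rpm = 6432.30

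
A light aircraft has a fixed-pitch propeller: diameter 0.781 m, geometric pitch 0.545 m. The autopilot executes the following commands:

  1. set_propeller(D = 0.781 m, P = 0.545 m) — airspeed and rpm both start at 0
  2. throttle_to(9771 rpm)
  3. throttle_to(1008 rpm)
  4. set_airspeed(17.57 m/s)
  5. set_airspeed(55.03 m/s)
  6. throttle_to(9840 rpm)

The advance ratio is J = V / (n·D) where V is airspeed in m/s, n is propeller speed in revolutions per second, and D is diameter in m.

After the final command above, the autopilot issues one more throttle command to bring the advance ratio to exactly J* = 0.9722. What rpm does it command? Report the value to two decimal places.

set_propeller: D = 0.781 m, P = 0.545 m (p = P/D = 0.697823); state ← (V=0, rpm=0)
throttle_to(9771): rpm ← 9771
throttle_to(1008): rpm ← 1008
set_airspeed(17.57): V ← 17.57 m/s
set_airspeed(55.03): V ← 55.03 m/s
throttle_to(9840): rpm ← 9840
final state: V = 55.03 m/s, rpm = 9840 → n = rpm/60 = 164.000000 rev/s
target J* = 0.9722; solve J* = V/(n·D) for n: n = V/(J*·D) = 55.03/(0.9722 × 0.781) = 72.475774 rev/s
rpm = 60·n = 4348.546441

rpm = 4348.55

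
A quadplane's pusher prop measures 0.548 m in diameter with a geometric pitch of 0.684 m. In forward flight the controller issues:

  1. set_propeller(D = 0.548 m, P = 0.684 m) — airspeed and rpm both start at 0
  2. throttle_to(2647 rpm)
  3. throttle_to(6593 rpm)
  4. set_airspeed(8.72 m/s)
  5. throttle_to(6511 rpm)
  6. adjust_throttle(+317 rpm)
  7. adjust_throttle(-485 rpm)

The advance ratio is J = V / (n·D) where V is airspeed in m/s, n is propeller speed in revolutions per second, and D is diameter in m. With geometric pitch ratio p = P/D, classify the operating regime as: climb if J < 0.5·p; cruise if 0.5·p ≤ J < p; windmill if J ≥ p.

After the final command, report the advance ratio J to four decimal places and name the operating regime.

J = 0.1505, regime = climb

set_propeller: D = 0.548 m, P = 0.684 m (p = P/D = 1.248175); state ← (V=0, rpm=0)
throttle_to(2647): rpm ← 2647
throttle_to(6593): rpm ← 6593
set_airspeed(8.72): V ← 8.72 m/s
throttle_to(6511): rpm ← 6511
adjust_throttle(+317): rpm ← 6511 +317 = 6828
adjust_throttle(-485): rpm ← 6828 -485 = 6343
final state: V = 8.72 m/s, rpm = 6343 → n = rpm/60 = 105.716667 rev/s
J = V / (n·D) = 8.72 / (105.716667 × 0.548) = 0.150519
regime bands: climb J<0.6241 | cruise [0.6241, 1.2482) | windmill J≥1.2482
J = 0.1505 → climb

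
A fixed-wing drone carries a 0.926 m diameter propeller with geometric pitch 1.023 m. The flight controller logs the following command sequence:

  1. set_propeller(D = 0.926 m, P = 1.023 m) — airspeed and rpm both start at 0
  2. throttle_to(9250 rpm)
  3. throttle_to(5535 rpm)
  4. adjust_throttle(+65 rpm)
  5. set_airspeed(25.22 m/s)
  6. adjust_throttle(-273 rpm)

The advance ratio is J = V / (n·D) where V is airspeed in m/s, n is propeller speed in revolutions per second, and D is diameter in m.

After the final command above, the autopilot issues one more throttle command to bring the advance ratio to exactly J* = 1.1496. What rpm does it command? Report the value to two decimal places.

rpm = 1421.47

set_propeller: D = 0.926 m, P = 1.023 m (p = P/D = 1.104752); state ← (V=0, rpm=0)
throttle_to(9250): rpm ← 9250
throttle_to(5535): rpm ← 5535
adjust_throttle(+65): rpm ← 5535 +65 = 5600
set_airspeed(25.22): V ← 25.22 m/s
adjust_throttle(-273): rpm ← 5600 -273 = 5327
final state: V = 25.22 m/s, rpm = 5327 → n = rpm/60 = 88.783333 rev/s
target J* = 1.1496; solve J* = V/(n·D) for n: n = V/(J*·D) = 25.22/(1.1496 × 0.926) = 23.691215 rev/s
rpm = 60·n = 1421.472921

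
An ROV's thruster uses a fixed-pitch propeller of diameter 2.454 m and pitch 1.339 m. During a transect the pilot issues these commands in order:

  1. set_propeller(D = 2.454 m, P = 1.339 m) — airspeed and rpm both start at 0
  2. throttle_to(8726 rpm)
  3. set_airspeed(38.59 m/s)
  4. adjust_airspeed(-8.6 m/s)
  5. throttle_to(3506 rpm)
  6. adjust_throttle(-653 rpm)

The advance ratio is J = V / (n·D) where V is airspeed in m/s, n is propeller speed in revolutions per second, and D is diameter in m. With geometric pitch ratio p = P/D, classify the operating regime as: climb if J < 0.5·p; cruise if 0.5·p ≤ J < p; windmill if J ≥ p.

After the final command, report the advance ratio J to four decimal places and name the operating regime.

set_propeller: D = 2.454 m, P = 1.339 m (p = P/D = 0.545640); state ← (V=0, rpm=0)
throttle_to(8726): rpm ← 8726
set_airspeed(38.59): V ← 38.59 m/s
adjust_airspeed(-8.6): V ← 38.59 -8.6 = 29.99 m/s
throttle_to(3506): rpm ← 3506
adjust_throttle(-653): rpm ← 3506 -653 = 2853
final state: V = 29.99 m/s, rpm = 2853 → n = rpm/60 = 47.550000 rev/s
J = V / (n·D) = 29.99 / (47.550000 × 2.454) = 0.257011
regime bands: climb J<0.2728 | cruise [0.2728, 0.5456) | windmill J≥0.5456
J = 0.2570 → climb

J = 0.2570, regime = climb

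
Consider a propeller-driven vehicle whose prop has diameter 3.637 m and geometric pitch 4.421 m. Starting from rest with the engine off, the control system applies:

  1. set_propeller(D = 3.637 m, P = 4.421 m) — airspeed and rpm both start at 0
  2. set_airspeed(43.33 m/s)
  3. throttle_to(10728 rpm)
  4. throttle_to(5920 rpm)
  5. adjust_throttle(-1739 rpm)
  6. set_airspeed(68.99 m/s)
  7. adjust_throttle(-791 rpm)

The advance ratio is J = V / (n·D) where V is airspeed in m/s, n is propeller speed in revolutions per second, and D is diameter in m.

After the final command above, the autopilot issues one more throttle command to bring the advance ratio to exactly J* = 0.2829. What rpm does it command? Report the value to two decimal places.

set_propeller: D = 3.637 m, P = 4.421 m (p = P/D = 1.215562); state ← (V=0, rpm=0)
set_airspeed(43.33): V ← 43.33 m/s
throttle_to(10728): rpm ← 10728
throttle_to(5920): rpm ← 5920
adjust_throttle(-1739): rpm ← 5920 -1739 = 4181
set_airspeed(68.99): V ← 68.99 m/s
adjust_throttle(-791): rpm ← 4181 -791 = 3390
final state: V = 68.99 m/s, rpm = 3390 → n = rpm/60 = 56.500000 rev/s
target J* = 0.2829; solve J* = V/(n·D) for n: n = V/(J*·D) = 68.99/(0.2829 × 3.637) = 67.051716 rev/s
rpm = 60·n = 4023.102956

rpm = 4023.10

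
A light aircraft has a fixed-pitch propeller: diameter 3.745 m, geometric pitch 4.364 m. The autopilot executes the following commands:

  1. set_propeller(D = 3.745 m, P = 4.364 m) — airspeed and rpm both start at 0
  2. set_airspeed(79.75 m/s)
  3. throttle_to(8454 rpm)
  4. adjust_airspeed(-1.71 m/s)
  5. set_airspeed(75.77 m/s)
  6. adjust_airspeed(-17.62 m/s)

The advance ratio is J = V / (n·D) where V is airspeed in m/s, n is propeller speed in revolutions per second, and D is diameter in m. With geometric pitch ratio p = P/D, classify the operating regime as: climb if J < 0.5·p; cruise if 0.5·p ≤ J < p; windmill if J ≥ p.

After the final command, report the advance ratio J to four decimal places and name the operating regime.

J = 0.1102, regime = climb

set_propeller: D = 3.745 m, P = 4.364 m (p = P/D = 1.165287); state ← (V=0, rpm=0)
set_airspeed(79.75): V ← 79.75 m/s
throttle_to(8454): rpm ← 8454
adjust_airspeed(-1.71): V ← 79.75 -1.71 = 78.04 m/s
set_airspeed(75.77): V ← 75.77 m/s
adjust_airspeed(-17.62): V ← 75.77 -17.62 = 58.15 m/s
final state: V = 58.15 m/s, rpm = 8454 → n = rpm/60 = 140.900000 rev/s
J = V / (n·D) = 58.15 / (140.900000 × 3.745) = 0.110201
regime bands: climb J<0.5826 | cruise [0.5826, 1.1653) | windmill J≥1.1653
J = 0.1102 → climb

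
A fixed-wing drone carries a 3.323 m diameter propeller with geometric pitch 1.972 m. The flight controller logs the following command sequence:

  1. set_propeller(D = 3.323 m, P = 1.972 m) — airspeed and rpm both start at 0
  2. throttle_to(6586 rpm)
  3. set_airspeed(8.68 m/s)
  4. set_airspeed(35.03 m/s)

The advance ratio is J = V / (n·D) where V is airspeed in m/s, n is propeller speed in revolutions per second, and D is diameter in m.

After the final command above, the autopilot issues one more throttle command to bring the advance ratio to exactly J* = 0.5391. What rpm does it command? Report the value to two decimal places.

set_propeller: D = 3.323 m, P = 1.972 m (p = P/D = 0.593440); state ← (V=0, rpm=0)
throttle_to(6586): rpm ← 6586
set_airspeed(8.68): V ← 8.68 m/s
set_airspeed(35.03): V ← 35.03 m/s
final state: V = 35.03 m/s, rpm = 6586 → n = rpm/60 = 109.766667 rev/s
target J* = 0.5391; solve J* = V/(n·D) for n: n = V/(J*·D) = 35.03/(0.5391 × 3.323) = 19.554219 rev/s
rpm = 60·n = 1173.253111

rpm = 1173.25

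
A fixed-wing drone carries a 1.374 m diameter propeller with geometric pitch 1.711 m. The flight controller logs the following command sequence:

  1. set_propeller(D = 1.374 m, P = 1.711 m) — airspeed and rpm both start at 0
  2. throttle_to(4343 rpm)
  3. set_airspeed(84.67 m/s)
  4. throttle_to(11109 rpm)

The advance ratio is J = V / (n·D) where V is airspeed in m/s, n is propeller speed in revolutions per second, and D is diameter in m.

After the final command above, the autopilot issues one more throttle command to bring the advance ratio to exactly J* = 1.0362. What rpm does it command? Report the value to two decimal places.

set_propeller: D = 1.374 m, P = 1.711 m (p = P/D = 1.245269); state ← (V=0, rpm=0)
throttle_to(4343): rpm ← 4343
set_airspeed(84.67): V ← 84.67 m/s
throttle_to(11109): rpm ← 11109
final state: V = 84.67 m/s, rpm = 11109 → n = rpm/60 = 185.150000 rev/s
target J* = 1.0362; solve J* = V/(n·D) for n: n = V/(J*·D) = 84.67/(1.0362 × 1.374) = 59.470178 rev/s
rpm = 60·n = 3568.210686

rpm = 3568.21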